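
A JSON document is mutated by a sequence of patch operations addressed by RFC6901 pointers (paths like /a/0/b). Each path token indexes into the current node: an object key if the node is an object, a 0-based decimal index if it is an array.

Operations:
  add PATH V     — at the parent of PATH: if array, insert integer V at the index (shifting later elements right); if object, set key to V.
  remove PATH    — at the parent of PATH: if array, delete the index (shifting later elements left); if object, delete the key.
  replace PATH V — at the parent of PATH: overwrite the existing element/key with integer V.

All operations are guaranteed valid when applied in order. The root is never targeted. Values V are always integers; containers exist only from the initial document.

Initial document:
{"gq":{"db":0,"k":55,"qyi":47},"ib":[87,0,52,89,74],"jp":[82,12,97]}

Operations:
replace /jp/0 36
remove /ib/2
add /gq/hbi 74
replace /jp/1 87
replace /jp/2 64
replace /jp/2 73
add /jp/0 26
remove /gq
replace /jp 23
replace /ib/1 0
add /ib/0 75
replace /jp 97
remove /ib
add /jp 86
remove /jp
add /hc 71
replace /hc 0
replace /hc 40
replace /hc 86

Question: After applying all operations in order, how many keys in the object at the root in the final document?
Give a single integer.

Answer: 1

Derivation:
After op 1 (replace /jp/0 36): {"gq":{"db":0,"k":55,"qyi":47},"ib":[87,0,52,89,74],"jp":[36,12,97]}
After op 2 (remove /ib/2): {"gq":{"db":0,"k":55,"qyi":47},"ib":[87,0,89,74],"jp":[36,12,97]}
After op 3 (add /gq/hbi 74): {"gq":{"db":0,"hbi":74,"k":55,"qyi":47},"ib":[87,0,89,74],"jp":[36,12,97]}
After op 4 (replace /jp/1 87): {"gq":{"db":0,"hbi":74,"k":55,"qyi":47},"ib":[87,0,89,74],"jp":[36,87,97]}
After op 5 (replace /jp/2 64): {"gq":{"db":0,"hbi":74,"k":55,"qyi":47},"ib":[87,0,89,74],"jp":[36,87,64]}
After op 6 (replace /jp/2 73): {"gq":{"db":0,"hbi":74,"k":55,"qyi":47},"ib":[87,0,89,74],"jp":[36,87,73]}
After op 7 (add /jp/0 26): {"gq":{"db":0,"hbi":74,"k":55,"qyi":47},"ib":[87,0,89,74],"jp":[26,36,87,73]}
After op 8 (remove /gq): {"ib":[87,0,89,74],"jp":[26,36,87,73]}
After op 9 (replace /jp 23): {"ib":[87,0,89,74],"jp":23}
After op 10 (replace /ib/1 0): {"ib":[87,0,89,74],"jp":23}
After op 11 (add /ib/0 75): {"ib":[75,87,0,89,74],"jp":23}
After op 12 (replace /jp 97): {"ib":[75,87,0,89,74],"jp":97}
After op 13 (remove /ib): {"jp":97}
After op 14 (add /jp 86): {"jp":86}
After op 15 (remove /jp): {}
After op 16 (add /hc 71): {"hc":71}
After op 17 (replace /hc 0): {"hc":0}
After op 18 (replace /hc 40): {"hc":40}
After op 19 (replace /hc 86): {"hc":86}
Size at the root: 1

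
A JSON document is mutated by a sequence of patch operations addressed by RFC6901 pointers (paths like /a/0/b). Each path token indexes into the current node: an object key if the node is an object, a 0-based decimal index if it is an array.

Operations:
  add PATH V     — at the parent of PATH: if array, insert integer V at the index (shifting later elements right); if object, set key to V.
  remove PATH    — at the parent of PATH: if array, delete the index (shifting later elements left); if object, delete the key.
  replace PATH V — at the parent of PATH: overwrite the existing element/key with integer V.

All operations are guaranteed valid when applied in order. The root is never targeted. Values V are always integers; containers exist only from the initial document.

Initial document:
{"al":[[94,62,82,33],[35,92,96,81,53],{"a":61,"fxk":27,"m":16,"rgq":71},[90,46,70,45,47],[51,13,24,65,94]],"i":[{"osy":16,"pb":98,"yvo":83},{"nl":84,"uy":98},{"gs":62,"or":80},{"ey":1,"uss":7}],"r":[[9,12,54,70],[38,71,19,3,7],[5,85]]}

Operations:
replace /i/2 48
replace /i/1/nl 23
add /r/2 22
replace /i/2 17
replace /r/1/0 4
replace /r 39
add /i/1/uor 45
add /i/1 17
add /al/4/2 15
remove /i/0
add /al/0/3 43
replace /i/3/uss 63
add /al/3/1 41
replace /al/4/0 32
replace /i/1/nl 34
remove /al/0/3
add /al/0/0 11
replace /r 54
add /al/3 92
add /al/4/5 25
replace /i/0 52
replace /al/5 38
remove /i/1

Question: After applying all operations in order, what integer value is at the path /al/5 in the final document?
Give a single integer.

Answer: 38

Derivation:
After op 1 (replace /i/2 48): {"al":[[94,62,82,33],[35,92,96,81,53],{"a":61,"fxk":27,"m":16,"rgq":71},[90,46,70,45,47],[51,13,24,65,94]],"i":[{"osy":16,"pb":98,"yvo":83},{"nl":84,"uy":98},48,{"ey":1,"uss":7}],"r":[[9,12,54,70],[38,71,19,3,7],[5,85]]}
After op 2 (replace /i/1/nl 23): {"al":[[94,62,82,33],[35,92,96,81,53],{"a":61,"fxk":27,"m":16,"rgq":71},[90,46,70,45,47],[51,13,24,65,94]],"i":[{"osy":16,"pb":98,"yvo":83},{"nl":23,"uy":98},48,{"ey":1,"uss":7}],"r":[[9,12,54,70],[38,71,19,3,7],[5,85]]}
After op 3 (add /r/2 22): {"al":[[94,62,82,33],[35,92,96,81,53],{"a":61,"fxk":27,"m":16,"rgq":71},[90,46,70,45,47],[51,13,24,65,94]],"i":[{"osy":16,"pb":98,"yvo":83},{"nl":23,"uy":98},48,{"ey":1,"uss":7}],"r":[[9,12,54,70],[38,71,19,3,7],22,[5,85]]}
After op 4 (replace /i/2 17): {"al":[[94,62,82,33],[35,92,96,81,53],{"a":61,"fxk":27,"m":16,"rgq":71},[90,46,70,45,47],[51,13,24,65,94]],"i":[{"osy":16,"pb":98,"yvo":83},{"nl":23,"uy":98},17,{"ey":1,"uss":7}],"r":[[9,12,54,70],[38,71,19,3,7],22,[5,85]]}
After op 5 (replace /r/1/0 4): {"al":[[94,62,82,33],[35,92,96,81,53],{"a":61,"fxk":27,"m":16,"rgq":71},[90,46,70,45,47],[51,13,24,65,94]],"i":[{"osy":16,"pb":98,"yvo":83},{"nl":23,"uy":98},17,{"ey":1,"uss":7}],"r":[[9,12,54,70],[4,71,19,3,7],22,[5,85]]}
After op 6 (replace /r 39): {"al":[[94,62,82,33],[35,92,96,81,53],{"a":61,"fxk":27,"m":16,"rgq":71},[90,46,70,45,47],[51,13,24,65,94]],"i":[{"osy":16,"pb":98,"yvo":83},{"nl":23,"uy":98},17,{"ey":1,"uss":7}],"r":39}
After op 7 (add /i/1/uor 45): {"al":[[94,62,82,33],[35,92,96,81,53],{"a":61,"fxk":27,"m":16,"rgq":71},[90,46,70,45,47],[51,13,24,65,94]],"i":[{"osy":16,"pb":98,"yvo":83},{"nl":23,"uor":45,"uy":98},17,{"ey":1,"uss":7}],"r":39}
After op 8 (add /i/1 17): {"al":[[94,62,82,33],[35,92,96,81,53],{"a":61,"fxk":27,"m":16,"rgq":71},[90,46,70,45,47],[51,13,24,65,94]],"i":[{"osy":16,"pb":98,"yvo":83},17,{"nl":23,"uor":45,"uy":98},17,{"ey":1,"uss":7}],"r":39}
After op 9 (add /al/4/2 15): {"al":[[94,62,82,33],[35,92,96,81,53],{"a":61,"fxk":27,"m":16,"rgq":71},[90,46,70,45,47],[51,13,15,24,65,94]],"i":[{"osy":16,"pb":98,"yvo":83},17,{"nl":23,"uor":45,"uy":98},17,{"ey":1,"uss":7}],"r":39}
After op 10 (remove /i/0): {"al":[[94,62,82,33],[35,92,96,81,53],{"a":61,"fxk":27,"m":16,"rgq":71},[90,46,70,45,47],[51,13,15,24,65,94]],"i":[17,{"nl":23,"uor":45,"uy":98},17,{"ey":1,"uss":7}],"r":39}
After op 11 (add /al/0/3 43): {"al":[[94,62,82,43,33],[35,92,96,81,53],{"a":61,"fxk":27,"m":16,"rgq":71},[90,46,70,45,47],[51,13,15,24,65,94]],"i":[17,{"nl":23,"uor":45,"uy":98},17,{"ey":1,"uss":7}],"r":39}
After op 12 (replace /i/3/uss 63): {"al":[[94,62,82,43,33],[35,92,96,81,53],{"a":61,"fxk":27,"m":16,"rgq":71},[90,46,70,45,47],[51,13,15,24,65,94]],"i":[17,{"nl":23,"uor":45,"uy":98},17,{"ey":1,"uss":63}],"r":39}
After op 13 (add /al/3/1 41): {"al":[[94,62,82,43,33],[35,92,96,81,53],{"a":61,"fxk":27,"m":16,"rgq":71},[90,41,46,70,45,47],[51,13,15,24,65,94]],"i":[17,{"nl":23,"uor":45,"uy":98},17,{"ey":1,"uss":63}],"r":39}
After op 14 (replace /al/4/0 32): {"al":[[94,62,82,43,33],[35,92,96,81,53],{"a":61,"fxk":27,"m":16,"rgq":71},[90,41,46,70,45,47],[32,13,15,24,65,94]],"i":[17,{"nl":23,"uor":45,"uy":98},17,{"ey":1,"uss":63}],"r":39}
After op 15 (replace /i/1/nl 34): {"al":[[94,62,82,43,33],[35,92,96,81,53],{"a":61,"fxk":27,"m":16,"rgq":71},[90,41,46,70,45,47],[32,13,15,24,65,94]],"i":[17,{"nl":34,"uor":45,"uy":98},17,{"ey":1,"uss":63}],"r":39}
After op 16 (remove /al/0/3): {"al":[[94,62,82,33],[35,92,96,81,53],{"a":61,"fxk":27,"m":16,"rgq":71},[90,41,46,70,45,47],[32,13,15,24,65,94]],"i":[17,{"nl":34,"uor":45,"uy":98},17,{"ey":1,"uss":63}],"r":39}
After op 17 (add /al/0/0 11): {"al":[[11,94,62,82,33],[35,92,96,81,53],{"a":61,"fxk":27,"m":16,"rgq":71},[90,41,46,70,45,47],[32,13,15,24,65,94]],"i":[17,{"nl":34,"uor":45,"uy":98},17,{"ey":1,"uss":63}],"r":39}
After op 18 (replace /r 54): {"al":[[11,94,62,82,33],[35,92,96,81,53],{"a":61,"fxk":27,"m":16,"rgq":71},[90,41,46,70,45,47],[32,13,15,24,65,94]],"i":[17,{"nl":34,"uor":45,"uy":98},17,{"ey":1,"uss":63}],"r":54}
After op 19 (add /al/3 92): {"al":[[11,94,62,82,33],[35,92,96,81,53],{"a":61,"fxk":27,"m":16,"rgq":71},92,[90,41,46,70,45,47],[32,13,15,24,65,94]],"i":[17,{"nl":34,"uor":45,"uy":98},17,{"ey":1,"uss":63}],"r":54}
After op 20 (add /al/4/5 25): {"al":[[11,94,62,82,33],[35,92,96,81,53],{"a":61,"fxk":27,"m":16,"rgq":71},92,[90,41,46,70,45,25,47],[32,13,15,24,65,94]],"i":[17,{"nl":34,"uor":45,"uy":98},17,{"ey":1,"uss":63}],"r":54}
After op 21 (replace /i/0 52): {"al":[[11,94,62,82,33],[35,92,96,81,53],{"a":61,"fxk":27,"m":16,"rgq":71},92,[90,41,46,70,45,25,47],[32,13,15,24,65,94]],"i":[52,{"nl":34,"uor":45,"uy":98},17,{"ey":1,"uss":63}],"r":54}
After op 22 (replace /al/5 38): {"al":[[11,94,62,82,33],[35,92,96,81,53],{"a":61,"fxk":27,"m":16,"rgq":71},92,[90,41,46,70,45,25,47],38],"i":[52,{"nl":34,"uor":45,"uy":98},17,{"ey":1,"uss":63}],"r":54}
After op 23 (remove /i/1): {"al":[[11,94,62,82,33],[35,92,96,81,53],{"a":61,"fxk":27,"m":16,"rgq":71},92,[90,41,46,70,45,25,47],38],"i":[52,17,{"ey":1,"uss":63}],"r":54}
Value at /al/5: 38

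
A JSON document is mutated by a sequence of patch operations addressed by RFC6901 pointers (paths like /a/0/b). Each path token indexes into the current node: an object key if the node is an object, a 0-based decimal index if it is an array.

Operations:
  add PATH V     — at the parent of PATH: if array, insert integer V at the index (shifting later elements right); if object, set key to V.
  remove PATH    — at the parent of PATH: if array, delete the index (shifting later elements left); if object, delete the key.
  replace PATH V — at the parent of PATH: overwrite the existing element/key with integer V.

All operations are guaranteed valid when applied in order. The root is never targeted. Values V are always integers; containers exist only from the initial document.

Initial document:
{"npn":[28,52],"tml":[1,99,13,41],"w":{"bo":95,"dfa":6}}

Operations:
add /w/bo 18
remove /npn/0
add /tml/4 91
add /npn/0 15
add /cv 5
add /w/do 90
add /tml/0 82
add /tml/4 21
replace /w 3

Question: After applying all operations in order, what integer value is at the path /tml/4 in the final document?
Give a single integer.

Answer: 21

Derivation:
After op 1 (add /w/bo 18): {"npn":[28,52],"tml":[1,99,13,41],"w":{"bo":18,"dfa":6}}
After op 2 (remove /npn/0): {"npn":[52],"tml":[1,99,13,41],"w":{"bo":18,"dfa":6}}
After op 3 (add /tml/4 91): {"npn":[52],"tml":[1,99,13,41,91],"w":{"bo":18,"dfa":6}}
After op 4 (add /npn/0 15): {"npn":[15,52],"tml":[1,99,13,41,91],"w":{"bo":18,"dfa":6}}
After op 5 (add /cv 5): {"cv":5,"npn":[15,52],"tml":[1,99,13,41,91],"w":{"bo":18,"dfa":6}}
After op 6 (add /w/do 90): {"cv":5,"npn":[15,52],"tml":[1,99,13,41,91],"w":{"bo":18,"dfa":6,"do":90}}
After op 7 (add /tml/0 82): {"cv":5,"npn":[15,52],"tml":[82,1,99,13,41,91],"w":{"bo":18,"dfa":6,"do":90}}
After op 8 (add /tml/4 21): {"cv":5,"npn":[15,52],"tml":[82,1,99,13,21,41,91],"w":{"bo":18,"dfa":6,"do":90}}
After op 9 (replace /w 3): {"cv":5,"npn":[15,52],"tml":[82,1,99,13,21,41,91],"w":3}
Value at /tml/4: 21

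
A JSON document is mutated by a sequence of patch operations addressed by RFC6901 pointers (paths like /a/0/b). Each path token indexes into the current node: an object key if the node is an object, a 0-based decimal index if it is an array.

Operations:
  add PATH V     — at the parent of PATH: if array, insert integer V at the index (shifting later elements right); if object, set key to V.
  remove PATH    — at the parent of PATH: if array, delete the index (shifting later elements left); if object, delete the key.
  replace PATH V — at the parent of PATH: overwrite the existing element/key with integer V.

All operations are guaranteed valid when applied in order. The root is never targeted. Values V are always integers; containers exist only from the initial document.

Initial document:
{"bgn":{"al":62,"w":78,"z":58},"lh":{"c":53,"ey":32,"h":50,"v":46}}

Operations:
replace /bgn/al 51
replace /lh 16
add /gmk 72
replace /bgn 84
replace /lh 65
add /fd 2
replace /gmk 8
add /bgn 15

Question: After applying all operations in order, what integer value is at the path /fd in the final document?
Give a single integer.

After op 1 (replace /bgn/al 51): {"bgn":{"al":51,"w":78,"z":58},"lh":{"c":53,"ey":32,"h":50,"v":46}}
After op 2 (replace /lh 16): {"bgn":{"al":51,"w":78,"z":58},"lh":16}
After op 3 (add /gmk 72): {"bgn":{"al":51,"w":78,"z":58},"gmk":72,"lh":16}
After op 4 (replace /bgn 84): {"bgn":84,"gmk":72,"lh":16}
After op 5 (replace /lh 65): {"bgn":84,"gmk":72,"lh":65}
After op 6 (add /fd 2): {"bgn":84,"fd":2,"gmk":72,"lh":65}
After op 7 (replace /gmk 8): {"bgn":84,"fd":2,"gmk":8,"lh":65}
After op 8 (add /bgn 15): {"bgn":15,"fd":2,"gmk":8,"lh":65}
Value at /fd: 2

Answer: 2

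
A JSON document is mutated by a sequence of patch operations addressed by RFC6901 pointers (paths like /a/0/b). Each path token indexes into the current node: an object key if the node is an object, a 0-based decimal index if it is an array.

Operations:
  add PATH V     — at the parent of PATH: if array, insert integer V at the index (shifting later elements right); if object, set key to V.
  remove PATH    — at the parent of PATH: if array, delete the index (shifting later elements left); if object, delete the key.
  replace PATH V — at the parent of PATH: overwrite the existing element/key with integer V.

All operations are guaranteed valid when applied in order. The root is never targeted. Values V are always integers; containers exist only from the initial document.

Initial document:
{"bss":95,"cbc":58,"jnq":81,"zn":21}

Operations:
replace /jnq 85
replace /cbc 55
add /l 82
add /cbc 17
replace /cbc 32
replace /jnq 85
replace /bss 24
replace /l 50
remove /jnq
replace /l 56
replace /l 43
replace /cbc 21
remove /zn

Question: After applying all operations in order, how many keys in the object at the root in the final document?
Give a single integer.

After op 1 (replace /jnq 85): {"bss":95,"cbc":58,"jnq":85,"zn":21}
After op 2 (replace /cbc 55): {"bss":95,"cbc":55,"jnq":85,"zn":21}
After op 3 (add /l 82): {"bss":95,"cbc":55,"jnq":85,"l":82,"zn":21}
After op 4 (add /cbc 17): {"bss":95,"cbc":17,"jnq":85,"l":82,"zn":21}
After op 5 (replace /cbc 32): {"bss":95,"cbc":32,"jnq":85,"l":82,"zn":21}
After op 6 (replace /jnq 85): {"bss":95,"cbc":32,"jnq":85,"l":82,"zn":21}
After op 7 (replace /bss 24): {"bss":24,"cbc":32,"jnq":85,"l":82,"zn":21}
After op 8 (replace /l 50): {"bss":24,"cbc":32,"jnq":85,"l":50,"zn":21}
After op 9 (remove /jnq): {"bss":24,"cbc":32,"l":50,"zn":21}
After op 10 (replace /l 56): {"bss":24,"cbc":32,"l":56,"zn":21}
After op 11 (replace /l 43): {"bss":24,"cbc":32,"l":43,"zn":21}
After op 12 (replace /cbc 21): {"bss":24,"cbc":21,"l":43,"zn":21}
After op 13 (remove /zn): {"bss":24,"cbc":21,"l":43}
Size at the root: 3

Answer: 3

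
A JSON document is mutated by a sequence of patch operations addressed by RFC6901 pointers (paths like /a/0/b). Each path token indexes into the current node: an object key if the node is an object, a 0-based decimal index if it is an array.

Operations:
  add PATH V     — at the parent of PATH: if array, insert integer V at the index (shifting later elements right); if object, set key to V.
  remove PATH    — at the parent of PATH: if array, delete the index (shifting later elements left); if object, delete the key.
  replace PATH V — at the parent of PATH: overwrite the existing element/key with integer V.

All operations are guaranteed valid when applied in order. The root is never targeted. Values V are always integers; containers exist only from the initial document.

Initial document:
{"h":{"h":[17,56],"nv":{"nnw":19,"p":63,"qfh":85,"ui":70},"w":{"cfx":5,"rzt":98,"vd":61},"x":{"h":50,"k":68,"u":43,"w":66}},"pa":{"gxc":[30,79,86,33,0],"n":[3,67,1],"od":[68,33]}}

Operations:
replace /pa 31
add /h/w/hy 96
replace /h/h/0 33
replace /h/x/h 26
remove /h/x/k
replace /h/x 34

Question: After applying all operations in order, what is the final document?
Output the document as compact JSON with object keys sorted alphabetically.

After op 1 (replace /pa 31): {"h":{"h":[17,56],"nv":{"nnw":19,"p":63,"qfh":85,"ui":70},"w":{"cfx":5,"rzt":98,"vd":61},"x":{"h":50,"k":68,"u":43,"w":66}},"pa":31}
After op 2 (add /h/w/hy 96): {"h":{"h":[17,56],"nv":{"nnw":19,"p":63,"qfh":85,"ui":70},"w":{"cfx":5,"hy":96,"rzt":98,"vd":61},"x":{"h":50,"k":68,"u":43,"w":66}},"pa":31}
After op 3 (replace /h/h/0 33): {"h":{"h":[33,56],"nv":{"nnw":19,"p":63,"qfh":85,"ui":70},"w":{"cfx":5,"hy":96,"rzt":98,"vd":61},"x":{"h":50,"k":68,"u":43,"w":66}},"pa":31}
After op 4 (replace /h/x/h 26): {"h":{"h":[33,56],"nv":{"nnw":19,"p":63,"qfh":85,"ui":70},"w":{"cfx":5,"hy":96,"rzt":98,"vd":61},"x":{"h":26,"k":68,"u":43,"w":66}},"pa":31}
After op 5 (remove /h/x/k): {"h":{"h":[33,56],"nv":{"nnw":19,"p":63,"qfh":85,"ui":70},"w":{"cfx":5,"hy":96,"rzt":98,"vd":61},"x":{"h":26,"u":43,"w":66}},"pa":31}
After op 6 (replace /h/x 34): {"h":{"h":[33,56],"nv":{"nnw":19,"p":63,"qfh":85,"ui":70},"w":{"cfx":5,"hy":96,"rzt":98,"vd":61},"x":34},"pa":31}

Answer: {"h":{"h":[33,56],"nv":{"nnw":19,"p":63,"qfh":85,"ui":70},"w":{"cfx":5,"hy":96,"rzt":98,"vd":61},"x":34},"pa":31}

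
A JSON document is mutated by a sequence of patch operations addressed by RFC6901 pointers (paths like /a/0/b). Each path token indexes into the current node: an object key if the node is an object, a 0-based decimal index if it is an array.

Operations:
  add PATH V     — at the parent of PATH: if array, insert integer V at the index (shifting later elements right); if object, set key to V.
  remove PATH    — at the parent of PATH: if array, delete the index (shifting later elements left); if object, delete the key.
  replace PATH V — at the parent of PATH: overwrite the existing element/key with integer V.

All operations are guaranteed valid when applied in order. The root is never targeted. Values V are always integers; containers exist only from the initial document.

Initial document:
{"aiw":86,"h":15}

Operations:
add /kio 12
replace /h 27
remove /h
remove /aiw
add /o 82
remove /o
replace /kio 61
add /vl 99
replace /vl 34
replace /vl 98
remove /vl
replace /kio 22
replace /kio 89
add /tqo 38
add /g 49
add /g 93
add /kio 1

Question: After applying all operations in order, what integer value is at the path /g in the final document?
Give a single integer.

Answer: 93

Derivation:
After op 1 (add /kio 12): {"aiw":86,"h":15,"kio":12}
After op 2 (replace /h 27): {"aiw":86,"h":27,"kio":12}
After op 3 (remove /h): {"aiw":86,"kio":12}
After op 4 (remove /aiw): {"kio":12}
After op 5 (add /o 82): {"kio":12,"o":82}
After op 6 (remove /o): {"kio":12}
After op 7 (replace /kio 61): {"kio":61}
After op 8 (add /vl 99): {"kio":61,"vl":99}
After op 9 (replace /vl 34): {"kio":61,"vl":34}
After op 10 (replace /vl 98): {"kio":61,"vl":98}
After op 11 (remove /vl): {"kio":61}
After op 12 (replace /kio 22): {"kio":22}
After op 13 (replace /kio 89): {"kio":89}
After op 14 (add /tqo 38): {"kio":89,"tqo":38}
After op 15 (add /g 49): {"g":49,"kio":89,"tqo":38}
After op 16 (add /g 93): {"g":93,"kio":89,"tqo":38}
After op 17 (add /kio 1): {"g":93,"kio":1,"tqo":38}
Value at /g: 93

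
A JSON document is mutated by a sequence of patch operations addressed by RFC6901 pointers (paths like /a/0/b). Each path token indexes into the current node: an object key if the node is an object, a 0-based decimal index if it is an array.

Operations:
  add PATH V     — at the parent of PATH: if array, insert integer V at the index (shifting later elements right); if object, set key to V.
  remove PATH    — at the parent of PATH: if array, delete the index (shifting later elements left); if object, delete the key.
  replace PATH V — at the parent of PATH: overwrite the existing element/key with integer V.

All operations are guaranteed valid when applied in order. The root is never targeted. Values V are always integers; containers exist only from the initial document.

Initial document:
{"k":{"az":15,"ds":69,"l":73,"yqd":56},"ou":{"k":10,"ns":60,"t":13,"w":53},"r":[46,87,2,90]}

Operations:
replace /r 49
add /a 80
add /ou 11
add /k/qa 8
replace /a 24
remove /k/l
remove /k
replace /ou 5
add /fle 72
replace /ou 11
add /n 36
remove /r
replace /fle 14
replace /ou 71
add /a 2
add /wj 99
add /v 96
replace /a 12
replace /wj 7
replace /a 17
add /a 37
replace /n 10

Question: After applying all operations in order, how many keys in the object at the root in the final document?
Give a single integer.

Answer: 6

Derivation:
After op 1 (replace /r 49): {"k":{"az":15,"ds":69,"l":73,"yqd":56},"ou":{"k":10,"ns":60,"t":13,"w":53},"r":49}
After op 2 (add /a 80): {"a":80,"k":{"az":15,"ds":69,"l":73,"yqd":56},"ou":{"k":10,"ns":60,"t":13,"w":53},"r":49}
After op 3 (add /ou 11): {"a":80,"k":{"az":15,"ds":69,"l":73,"yqd":56},"ou":11,"r":49}
After op 4 (add /k/qa 8): {"a":80,"k":{"az":15,"ds":69,"l":73,"qa":8,"yqd":56},"ou":11,"r":49}
After op 5 (replace /a 24): {"a":24,"k":{"az":15,"ds":69,"l":73,"qa":8,"yqd":56},"ou":11,"r":49}
After op 6 (remove /k/l): {"a":24,"k":{"az":15,"ds":69,"qa":8,"yqd":56},"ou":11,"r":49}
After op 7 (remove /k): {"a":24,"ou":11,"r":49}
After op 8 (replace /ou 5): {"a":24,"ou":5,"r":49}
After op 9 (add /fle 72): {"a":24,"fle":72,"ou":5,"r":49}
After op 10 (replace /ou 11): {"a":24,"fle":72,"ou":11,"r":49}
After op 11 (add /n 36): {"a":24,"fle":72,"n":36,"ou":11,"r":49}
After op 12 (remove /r): {"a":24,"fle":72,"n":36,"ou":11}
After op 13 (replace /fle 14): {"a":24,"fle":14,"n":36,"ou":11}
After op 14 (replace /ou 71): {"a":24,"fle":14,"n":36,"ou":71}
After op 15 (add /a 2): {"a":2,"fle":14,"n":36,"ou":71}
After op 16 (add /wj 99): {"a":2,"fle":14,"n":36,"ou":71,"wj":99}
After op 17 (add /v 96): {"a":2,"fle":14,"n":36,"ou":71,"v":96,"wj":99}
After op 18 (replace /a 12): {"a":12,"fle":14,"n":36,"ou":71,"v":96,"wj":99}
After op 19 (replace /wj 7): {"a":12,"fle":14,"n":36,"ou":71,"v":96,"wj":7}
After op 20 (replace /a 17): {"a":17,"fle":14,"n":36,"ou":71,"v":96,"wj":7}
After op 21 (add /a 37): {"a":37,"fle":14,"n":36,"ou":71,"v":96,"wj":7}
After op 22 (replace /n 10): {"a":37,"fle":14,"n":10,"ou":71,"v":96,"wj":7}
Size at the root: 6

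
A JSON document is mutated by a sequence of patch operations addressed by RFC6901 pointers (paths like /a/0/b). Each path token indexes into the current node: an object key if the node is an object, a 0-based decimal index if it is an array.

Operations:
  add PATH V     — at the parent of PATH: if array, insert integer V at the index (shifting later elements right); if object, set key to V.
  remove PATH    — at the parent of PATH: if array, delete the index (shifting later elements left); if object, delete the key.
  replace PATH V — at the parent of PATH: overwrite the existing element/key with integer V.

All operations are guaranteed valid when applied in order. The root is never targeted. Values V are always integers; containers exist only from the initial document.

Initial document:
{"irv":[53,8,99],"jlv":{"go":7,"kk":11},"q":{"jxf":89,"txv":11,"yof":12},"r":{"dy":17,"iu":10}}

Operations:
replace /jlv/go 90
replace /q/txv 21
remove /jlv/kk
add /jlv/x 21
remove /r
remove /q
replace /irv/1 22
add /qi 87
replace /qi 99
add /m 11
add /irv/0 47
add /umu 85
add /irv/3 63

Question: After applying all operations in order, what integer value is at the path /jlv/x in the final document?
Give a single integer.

After op 1 (replace /jlv/go 90): {"irv":[53,8,99],"jlv":{"go":90,"kk":11},"q":{"jxf":89,"txv":11,"yof":12},"r":{"dy":17,"iu":10}}
After op 2 (replace /q/txv 21): {"irv":[53,8,99],"jlv":{"go":90,"kk":11},"q":{"jxf":89,"txv":21,"yof":12},"r":{"dy":17,"iu":10}}
After op 3 (remove /jlv/kk): {"irv":[53,8,99],"jlv":{"go":90},"q":{"jxf":89,"txv":21,"yof":12},"r":{"dy":17,"iu":10}}
After op 4 (add /jlv/x 21): {"irv":[53,8,99],"jlv":{"go":90,"x":21},"q":{"jxf":89,"txv":21,"yof":12},"r":{"dy":17,"iu":10}}
After op 5 (remove /r): {"irv":[53,8,99],"jlv":{"go":90,"x":21},"q":{"jxf":89,"txv":21,"yof":12}}
After op 6 (remove /q): {"irv":[53,8,99],"jlv":{"go":90,"x":21}}
After op 7 (replace /irv/1 22): {"irv":[53,22,99],"jlv":{"go":90,"x":21}}
After op 8 (add /qi 87): {"irv":[53,22,99],"jlv":{"go":90,"x":21},"qi":87}
After op 9 (replace /qi 99): {"irv":[53,22,99],"jlv":{"go":90,"x":21},"qi":99}
After op 10 (add /m 11): {"irv":[53,22,99],"jlv":{"go":90,"x":21},"m":11,"qi":99}
After op 11 (add /irv/0 47): {"irv":[47,53,22,99],"jlv":{"go":90,"x":21},"m":11,"qi":99}
After op 12 (add /umu 85): {"irv":[47,53,22,99],"jlv":{"go":90,"x":21},"m":11,"qi":99,"umu":85}
After op 13 (add /irv/3 63): {"irv":[47,53,22,63,99],"jlv":{"go":90,"x":21},"m":11,"qi":99,"umu":85}
Value at /jlv/x: 21

Answer: 21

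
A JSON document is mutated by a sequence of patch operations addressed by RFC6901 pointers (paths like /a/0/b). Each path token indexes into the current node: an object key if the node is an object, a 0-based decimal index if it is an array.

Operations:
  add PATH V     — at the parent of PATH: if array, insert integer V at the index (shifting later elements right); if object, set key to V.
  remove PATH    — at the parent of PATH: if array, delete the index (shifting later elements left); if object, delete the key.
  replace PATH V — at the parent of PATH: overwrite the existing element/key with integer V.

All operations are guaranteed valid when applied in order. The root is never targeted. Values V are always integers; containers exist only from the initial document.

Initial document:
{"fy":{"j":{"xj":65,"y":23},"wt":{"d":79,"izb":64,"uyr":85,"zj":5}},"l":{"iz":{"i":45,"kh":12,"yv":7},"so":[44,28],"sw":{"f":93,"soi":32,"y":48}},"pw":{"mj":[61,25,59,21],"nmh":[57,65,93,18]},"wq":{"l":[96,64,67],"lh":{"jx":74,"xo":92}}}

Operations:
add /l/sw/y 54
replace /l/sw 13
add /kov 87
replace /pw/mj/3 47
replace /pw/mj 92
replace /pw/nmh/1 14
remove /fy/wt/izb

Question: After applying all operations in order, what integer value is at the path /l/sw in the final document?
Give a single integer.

After op 1 (add /l/sw/y 54): {"fy":{"j":{"xj":65,"y":23},"wt":{"d":79,"izb":64,"uyr":85,"zj":5}},"l":{"iz":{"i":45,"kh":12,"yv":7},"so":[44,28],"sw":{"f":93,"soi":32,"y":54}},"pw":{"mj":[61,25,59,21],"nmh":[57,65,93,18]},"wq":{"l":[96,64,67],"lh":{"jx":74,"xo":92}}}
After op 2 (replace /l/sw 13): {"fy":{"j":{"xj":65,"y":23},"wt":{"d":79,"izb":64,"uyr":85,"zj":5}},"l":{"iz":{"i":45,"kh":12,"yv":7},"so":[44,28],"sw":13},"pw":{"mj":[61,25,59,21],"nmh":[57,65,93,18]},"wq":{"l":[96,64,67],"lh":{"jx":74,"xo":92}}}
After op 3 (add /kov 87): {"fy":{"j":{"xj":65,"y":23},"wt":{"d":79,"izb":64,"uyr":85,"zj":5}},"kov":87,"l":{"iz":{"i":45,"kh":12,"yv":7},"so":[44,28],"sw":13},"pw":{"mj":[61,25,59,21],"nmh":[57,65,93,18]},"wq":{"l":[96,64,67],"lh":{"jx":74,"xo":92}}}
After op 4 (replace /pw/mj/3 47): {"fy":{"j":{"xj":65,"y":23},"wt":{"d":79,"izb":64,"uyr":85,"zj":5}},"kov":87,"l":{"iz":{"i":45,"kh":12,"yv":7},"so":[44,28],"sw":13},"pw":{"mj":[61,25,59,47],"nmh":[57,65,93,18]},"wq":{"l":[96,64,67],"lh":{"jx":74,"xo":92}}}
After op 5 (replace /pw/mj 92): {"fy":{"j":{"xj":65,"y":23},"wt":{"d":79,"izb":64,"uyr":85,"zj":5}},"kov":87,"l":{"iz":{"i":45,"kh":12,"yv":7},"so":[44,28],"sw":13},"pw":{"mj":92,"nmh":[57,65,93,18]},"wq":{"l":[96,64,67],"lh":{"jx":74,"xo":92}}}
After op 6 (replace /pw/nmh/1 14): {"fy":{"j":{"xj":65,"y":23},"wt":{"d":79,"izb":64,"uyr":85,"zj":5}},"kov":87,"l":{"iz":{"i":45,"kh":12,"yv":7},"so":[44,28],"sw":13},"pw":{"mj":92,"nmh":[57,14,93,18]},"wq":{"l":[96,64,67],"lh":{"jx":74,"xo":92}}}
After op 7 (remove /fy/wt/izb): {"fy":{"j":{"xj":65,"y":23},"wt":{"d":79,"uyr":85,"zj":5}},"kov":87,"l":{"iz":{"i":45,"kh":12,"yv":7},"so":[44,28],"sw":13},"pw":{"mj":92,"nmh":[57,14,93,18]},"wq":{"l":[96,64,67],"lh":{"jx":74,"xo":92}}}
Value at /l/sw: 13

Answer: 13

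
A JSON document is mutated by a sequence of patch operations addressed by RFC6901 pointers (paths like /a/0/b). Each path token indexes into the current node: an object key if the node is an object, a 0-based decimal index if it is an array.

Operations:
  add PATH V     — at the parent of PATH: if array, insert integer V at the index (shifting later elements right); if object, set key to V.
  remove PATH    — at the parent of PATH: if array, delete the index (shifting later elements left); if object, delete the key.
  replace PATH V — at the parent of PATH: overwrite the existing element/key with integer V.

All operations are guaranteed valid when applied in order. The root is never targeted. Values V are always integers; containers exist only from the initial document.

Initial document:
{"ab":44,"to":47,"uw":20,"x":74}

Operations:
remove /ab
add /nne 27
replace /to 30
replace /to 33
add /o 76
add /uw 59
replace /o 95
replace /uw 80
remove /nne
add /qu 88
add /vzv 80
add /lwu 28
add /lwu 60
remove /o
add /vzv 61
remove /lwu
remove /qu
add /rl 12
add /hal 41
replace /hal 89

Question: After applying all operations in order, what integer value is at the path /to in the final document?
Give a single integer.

After op 1 (remove /ab): {"to":47,"uw":20,"x":74}
After op 2 (add /nne 27): {"nne":27,"to":47,"uw":20,"x":74}
After op 3 (replace /to 30): {"nne":27,"to":30,"uw":20,"x":74}
After op 4 (replace /to 33): {"nne":27,"to":33,"uw":20,"x":74}
After op 5 (add /o 76): {"nne":27,"o":76,"to":33,"uw":20,"x":74}
After op 6 (add /uw 59): {"nne":27,"o":76,"to":33,"uw":59,"x":74}
After op 7 (replace /o 95): {"nne":27,"o":95,"to":33,"uw":59,"x":74}
After op 8 (replace /uw 80): {"nne":27,"o":95,"to":33,"uw":80,"x":74}
After op 9 (remove /nne): {"o":95,"to":33,"uw":80,"x":74}
After op 10 (add /qu 88): {"o":95,"qu":88,"to":33,"uw":80,"x":74}
After op 11 (add /vzv 80): {"o":95,"qu":88,"to":33,"uw":80,"vzv":80,"x":74}
After op 12 (add /lwu 28): {"lwu":28,"o":95,"qu":88,"to":33,"uw":80,"vzv":80,"x":74}
After op 13 (add /lwu 60): {"lwu":60,"o":95,"qu":88,"to":33,"uw":80,"vzv":80,"x":74}
After op 14 (remove /o): {"lwu":60,"qu":88,"to":33,"uw":80,"vzv":80,"x":74}
After op 15 (add /vzv 61): {"lwu":60,"qu":88,"to":33,"uw":80,"vzv":61,"x":74}
After op 16 (remove /lwu): {"qu":88,"to":33,"uw":80,"vzv":61,"x":74}
After op 17 (remove /qu): {"to":33,"uw":80,"vzv":61,"x":74}
After op 18 (add /rl 12): {"rl":12,"to":33,"uw":80,"vzv":61,"x":74}
After op 19 (add /hal 41): {"hal":41,"rl":12,"to":33,"uw":80,"vzv":61,"x":74}
After op 20 (replace /hal 89): {"hal":89,"rl":12,"to":33,"uw":80,"vzv":61,"x":74}
Value at /to: 33

Answer: 33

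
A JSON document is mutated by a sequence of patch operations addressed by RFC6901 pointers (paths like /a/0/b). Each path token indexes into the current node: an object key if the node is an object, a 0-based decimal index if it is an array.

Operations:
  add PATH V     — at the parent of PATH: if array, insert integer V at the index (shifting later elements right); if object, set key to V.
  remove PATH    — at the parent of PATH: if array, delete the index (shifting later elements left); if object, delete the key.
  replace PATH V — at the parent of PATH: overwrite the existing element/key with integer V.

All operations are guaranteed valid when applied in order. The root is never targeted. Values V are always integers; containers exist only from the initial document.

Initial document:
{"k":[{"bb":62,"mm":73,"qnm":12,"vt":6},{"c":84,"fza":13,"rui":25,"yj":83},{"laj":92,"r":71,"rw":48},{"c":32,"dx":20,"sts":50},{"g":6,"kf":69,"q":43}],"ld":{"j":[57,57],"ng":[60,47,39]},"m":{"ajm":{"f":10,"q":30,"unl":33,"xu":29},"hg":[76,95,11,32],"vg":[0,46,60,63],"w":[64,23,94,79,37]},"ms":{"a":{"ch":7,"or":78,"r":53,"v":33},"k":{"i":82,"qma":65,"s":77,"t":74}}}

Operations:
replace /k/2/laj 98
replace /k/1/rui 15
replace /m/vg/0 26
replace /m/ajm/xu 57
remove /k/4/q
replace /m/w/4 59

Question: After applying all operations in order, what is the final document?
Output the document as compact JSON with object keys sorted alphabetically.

Answer: {"k":[{"bb":62,"mm":73,"qnm":12,"vt":6},{"c":84,"fza":13,"rui":15,"yj":83},{"laj":98,"r":71,"rw":48},{"c":32,"dx":20,"sts":50},{"g":6,"kf":69}],"ld":{"j":[57,57],"ng":[60,47,39]},"m":{"ajm":{"f":10,"q":30,"unl":33,"xu":57},"hg":[76,95,11,32],"vg":[26,46,60,63],"w":[64,23,94,79,59]},"ms":{"a":{"ch":7,"or":78,"r":53,"v":33},"k":{"i":82,"qma":65,"s":77,"t":74}}}

Derivation:
After op 1 (replace /k/2/laj 98): {"k":[{"bb":62,"mm":73,"qnm":12,"vt":6},{"c":84,"fza":13,"rui":25,"yj":83},{"laj":98,"r":71,"rw":48},{"c":32,"dx":20,"sts":50},{"g":6,"kf":69,"q":43}],"ld":{"j":[57,57],"ng":[60,47,39]},"m":{"ajm":{"f":10,"q":30,"unl":33,"xu":29},"hg":[76,95,11,32],"vg":[0,46,60,63],"w":[64,23,94,79,37]},"ms":{"a":{"ch":7,"or":78,"r":53,"v":33},"k":{"i":82,"qma":65,"s":77,"t":74}}}
After op 2 (replace /k/1/rui 15): {"k":[{"bb":62,"mm":73,"qnm":12,"vt":6},{"c":84,"fza":13,"rui":15,"yj":83},{"laj":98,"r":71,"rw":48},{"c":32,"dx":20,"sts":50},{"g":6,"kf":69,"q":43}],"ld":{"j":[57,57],"ng":[60,47,39]},"m":{"ajm":{"f":10,"q":30,"unl":33,"xu":29},"hg":[76,95,11,32],"vg":[0,46,60,63],"w":[64,23,94,79,37]},"ms":{"a":{"ch":7,"or":78,"r":53,"v":33},"k":{"i":82,"qma":65,"s":77,"t":74}}}
After op 3 (replace /m/vg/0 26): {"k":[{"bb":62,"mm":73,"qnm":12,"vt":6},{"c":84,"fza":13,"rui":15,"yj":83},{"laj":98,"r":71,"rw":48},{"c":32,"dx":20,"sts":50},{"g":6,"kf":69,"q":43}],"ld":{"j":[57,57],"ng":[60,47,39]},"m":{"ajm":{"f":10,"q":30,"unl":33,"xu":29},"hg":[76,95,11,32],"vg":[26,46,60,63],"w":[64,23,94,79,37]},"ms":{"a":{"ch":7,"or":78,"r":53,"v":33},"k":{"i":82,"qma":65,"s":77,"t":74}}}
After op 4 (replace /m/ajm/xu 57): {"k":[{"bb":62,"mm":73,"qnm":12,"vt":6},{"c":84,"fza":13,"rui":15,"yj":83},{"laj":98,"r":71,"rw":48},{"c":32,"dx":20,"sts":50},{"g":6,"kf":69,"q":43}],"ld":{"j":[57,57],"ng":[60,47,39]},"m":{"ajm":{"f":10,"q":30,"unl":33,"xu":57},"hg":[76,95,11,32],"vg":[26,46,60,63],"w":[64,23,94,79,37]},"ms":{"a":{"ch":7,"or":78,"r":53,"v":33},"k":{"i":82,"qma":65,"s":77,"t":74}}}
After op 5 (remove /k/4/q): {"k":[{"bb":62,"mm":73,"qnm":12,"vt":6},{"c":84,"fza":13,"rui":15,"yj":83},{"laj":98,"r":71,"rw":48},{"c":32,"dx":20,"sts":50},{"g":6,"kf":69}],"ld":{"j":[57,57],"ng":[60,47,39]},"m":{"ajm":{"f":10,"q":30,"unl":33,"xu":57},"hg":[76,95,11,32],"vg":[26,46,60,63],"w":[64,23,94,79,37]},"ms":{"a":{"ch":7,"or":78,"r":53,"v":33},"k":{"i":82,"qma":65,"s":77,"t":74}}}
After op 6 (replace /m/w/4 59): {"k":[{"bb":62,"mm":73,"qnm":12,"vt":6},{"c":84,"fza":13,"rui":15,"yj":83},{"laj":98,"r":71,"rw":48},{"c":32,"dx":20,"sts":50},{"g":6,"kf":69}],"ld":{"j":[57,57],"ng":[60,47,39]},"m":{"ajm":{"f":10,"q":30,"unl":33,"xu":57},"hg":[76,95,11,32],"vg":[26,46,60,63],"w":[64,23,94,79,59]},"ms":{"a":{"ch":7,"or":78,"r":53,"v":33},"k":{"i":82,"qma":65,"s":77,"t":74}}}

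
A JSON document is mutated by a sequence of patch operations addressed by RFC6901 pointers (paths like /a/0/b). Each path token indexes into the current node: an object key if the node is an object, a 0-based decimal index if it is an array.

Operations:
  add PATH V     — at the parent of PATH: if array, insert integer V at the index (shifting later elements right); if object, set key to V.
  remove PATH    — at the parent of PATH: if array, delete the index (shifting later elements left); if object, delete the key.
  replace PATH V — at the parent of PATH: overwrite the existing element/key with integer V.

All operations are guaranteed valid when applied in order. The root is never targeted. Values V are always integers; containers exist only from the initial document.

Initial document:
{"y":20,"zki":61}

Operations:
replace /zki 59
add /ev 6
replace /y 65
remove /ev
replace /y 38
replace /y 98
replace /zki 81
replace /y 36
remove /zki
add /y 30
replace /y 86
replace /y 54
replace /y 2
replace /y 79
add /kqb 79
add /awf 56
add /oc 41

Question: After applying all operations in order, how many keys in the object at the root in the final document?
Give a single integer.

Answer: 4

Derivation:
After op 1 (replace /zki 59): {"y":20,"zki":59}
After op 2 (add /ev 6): {"ev":6,"y":20,"zki":59}
After op 3 (replace /y 65): {"ev":6,"y":65,"zki":59}
After op 4 (remove /ev): {"y":65,"zki":59}
After op 5 (replace /y 38): {"y":38,"zki":59}
After op 6 (replace /y 98): {"y":98,"zki":59}
After op 7 (replace /zki 81): {"y":98,"zki":81}
After op 8 (replace /y 36): {"y":36,"zki":81}
After op 9 (remove /zki): {"y":36}
After op 10 (add /y 30): {"y":30}
After op 11 (replace /y 86): {"y":86}
After op 12 (replace /y 54): {"y":54}
After op 13 (replace /y 2): {"y":2}
After op 14 (replace /y 79): {"y":79}
After op 15 (add /kqb 79): {"kqb":79,"y":79}
After op 16 (add /awf 56): {"awf":56,"kqb":79,"y":79}
After op 17 (add /oc 41): {"awf":56,"kqb":79,"oc":41,"y":79}
Size at the root: 4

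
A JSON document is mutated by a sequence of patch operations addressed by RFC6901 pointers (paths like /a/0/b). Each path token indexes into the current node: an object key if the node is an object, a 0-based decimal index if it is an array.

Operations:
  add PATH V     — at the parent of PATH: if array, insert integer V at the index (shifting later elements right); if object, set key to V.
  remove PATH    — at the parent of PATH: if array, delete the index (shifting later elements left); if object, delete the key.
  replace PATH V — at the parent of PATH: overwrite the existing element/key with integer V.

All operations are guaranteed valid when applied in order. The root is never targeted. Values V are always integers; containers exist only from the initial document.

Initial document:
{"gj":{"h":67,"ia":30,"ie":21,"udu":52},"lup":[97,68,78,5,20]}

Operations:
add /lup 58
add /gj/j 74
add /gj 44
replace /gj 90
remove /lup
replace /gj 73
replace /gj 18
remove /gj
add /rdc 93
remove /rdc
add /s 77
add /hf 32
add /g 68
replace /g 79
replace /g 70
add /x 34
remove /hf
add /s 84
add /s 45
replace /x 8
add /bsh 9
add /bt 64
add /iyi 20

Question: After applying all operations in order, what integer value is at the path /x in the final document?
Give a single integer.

Answer: 8

Derivation:
After op 1 (add /lup 58): {"gj":{"h":67,"ia":30,"ie":21,"udu":52},"lup":58}
After op 2 (add /gj/j 74): {"gj":{"h":67,"ia":30,"ie":21,"j":74,"udu":52},"lup":58}
After op 3 (add /gj 44): {"gj":44,"lup":58}
After op 4 (replace /gj 90): {"gj":90,"lup":58}
After op 5 (remove /lup): {"gj":90}
After op 6 (replace /gj 73): {"gj":73}
After op 7 (replace /gj 18): {"gj":18}
After op 8 (remove /gj): {}
After op 9 (add /rdc 93): {"rdc":93}
After op 10 (remove /rdc): {}
After op 11 (add /s 77): {"s":77}
After op 12 (add /hf 32): {"hf":32,"s":77}
After op 13 (add /g 68): {"g":68,"hf":32,"s":77}
After op 14 (replace /g 79): {"g":79,"hf":32,"s":77}
After op 15 (replace /g 70): {"g":70,"hf":32,"s":77}
After op 16 (add /x 34): {"g":70,"hf":32,"s":77,"x":34}
After op 17 (remove /hf): {"g":70,"s":77,"x":34}
After op 18 (add /s 84): {"g":70,"s":84,"x":34}
After op 19 (add /s 45): {"g":70,"s":45,"x":34}
After op 20 (replace /x 8): {"g":70,"s":45,"x":8}
After op 21 (add /bsh 9): {"bsh":9,"g":70,"s":45,"x":8}
After op 22 (add /bt 64): {"bsh":9,"bt":64,"g":70,"s":45,"x":8}
After op 23 (add /iyi 20): {"bsh":9,"bt":64,"g":70,"iyi":20,"s":45,"x":8}
Value at /x: 8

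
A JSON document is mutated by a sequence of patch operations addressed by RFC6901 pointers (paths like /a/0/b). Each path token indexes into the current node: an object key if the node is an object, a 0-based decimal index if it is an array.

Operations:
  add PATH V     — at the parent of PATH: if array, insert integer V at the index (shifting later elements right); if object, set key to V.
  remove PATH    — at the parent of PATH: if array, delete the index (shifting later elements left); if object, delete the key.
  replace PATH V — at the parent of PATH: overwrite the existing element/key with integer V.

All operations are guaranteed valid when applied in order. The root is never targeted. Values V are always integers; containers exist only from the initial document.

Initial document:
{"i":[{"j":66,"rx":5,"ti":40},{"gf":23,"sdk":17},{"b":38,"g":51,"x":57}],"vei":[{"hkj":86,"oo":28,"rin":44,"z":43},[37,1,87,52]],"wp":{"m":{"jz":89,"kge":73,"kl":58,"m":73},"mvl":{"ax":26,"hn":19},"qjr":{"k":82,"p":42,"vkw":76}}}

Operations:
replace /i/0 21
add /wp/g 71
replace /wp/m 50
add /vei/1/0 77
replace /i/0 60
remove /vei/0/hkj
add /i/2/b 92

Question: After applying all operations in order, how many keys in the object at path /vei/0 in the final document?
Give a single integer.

Answer: 3

Derivation:
After op 1 (replace /i/0 21): {"i":[21,{"gf":23,"sdk":17},{"b":38,"g":51,"x":57}],"vei":[{"hkj":86,"oo":28,"rin":44,"z":43},[37,1,87,52]],"wp":{"m":{"jz":89,"kge":73,"kl":58,"m":73},"mvl":{"ax":26,"hn":19},"qjr":{"k":82,"p":42,"vkw":76}}}
After op 2 (add /wp/g 71): {"i":[21,{"gf":23,"sdk":17},{"b":38,"g":51,"x":57}],"vei":[{"hkj":86,"oo":28,"rin":44,"z":43},[37,1,87,52]],"wp":{"g":71,"m":{"jz":89,"kge":73,"kl":58,"m":73},"mvl":{"ax":26,"hn":19},"qjr":{"k":82,"p":42,"vkw":76}}}
After op 3 (replace /wp/m 50): {"i":[21,{"gf":23,"sdk":17},{"b":38,"g":51,"x":57}],"vei":[{"hkj":86,"oo":28,"rin":44,"z":43},[37,1,87,52]],"wp":{"g":71,"m":50,"mvl":{"ax":26,"hn":19},"qjr":{"k":82,"p":42,"vkw":76}}}
After op 4 (add /vei/1/0 77): {"i":[21,{"gf":23,"sdk":17},{"b":38,"g":51,"x":57}],"vei":[{"hkj":86,"oo":28,"rin":44,"z":43},[77,37,1,87,52]],"wp":{"g":71,"m":50,"mvl":{"ax":26,"hn":19},"qjr":{"k":82,"p":42,"vkw":76}}}
After op 5 (replace /i/0 60): {"i":[60,{"gf":23,"sdk":17},{"b":38,"g":51,"x":57}],"vei":[{"hkj":86,"oo":28,"rin":44,"z":43},[77,37,1,87,52]],"wp":{"g":71,"m":50,"mvl":{"ax":26,"hn":19},"qjr":{"k":82,"p":42,"vkw":76}}}
After op 6 (remove /vei/0/hkj): {"i":[60,{"gf":23,"sdk":17},{"b":38,"g":51,"x":57}],"vei":[{"oo":28,"rin":44,"z":43},[77,37,1,87,52]],"wp":{"g":71,"m":50,"mvl":{"ax":26,"hn":19},"qjr":{"k":82,"p":42,"vkw":76}}}
After op 7 (add /i/2/b 92): {"i":[60,{"gf":23,"sdk":17},{"b":92,"g":51,"x":57}],"vei":[{"oo":28,"rin":44,"z":43},[77,37,1,87,52]],"wp":{"g":71,"m":50,"mvl":{"ax":26,"hn":19},"qjr":{"k":82,"p":42,"vkw":76}}}
Size at path /vei/0: 3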